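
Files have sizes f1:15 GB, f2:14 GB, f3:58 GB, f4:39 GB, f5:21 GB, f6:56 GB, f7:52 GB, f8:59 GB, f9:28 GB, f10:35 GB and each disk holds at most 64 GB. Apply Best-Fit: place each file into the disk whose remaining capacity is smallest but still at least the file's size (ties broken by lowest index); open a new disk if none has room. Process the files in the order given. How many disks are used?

7

disk 1: place f1 (15 GB), 49 GB left
disk 1: place f2 (14 GB), 35 GB left
disk 2: place f3 (58 GB), 6 GB left
disk 3: place f4 (39 GB), 25 GB left
disk 3: place f5 (21 GB), 4 GB left
disk 4: place f6 (56 GB), 8 GB left
disk 5: place f7 (52 GB), 12 GB left
disk 6: place f8 (59 GB), 5 GB left
disk 1: place f9 (28 GB), 7 GB left
disk 7: place f10 (35 GB), 29 GB left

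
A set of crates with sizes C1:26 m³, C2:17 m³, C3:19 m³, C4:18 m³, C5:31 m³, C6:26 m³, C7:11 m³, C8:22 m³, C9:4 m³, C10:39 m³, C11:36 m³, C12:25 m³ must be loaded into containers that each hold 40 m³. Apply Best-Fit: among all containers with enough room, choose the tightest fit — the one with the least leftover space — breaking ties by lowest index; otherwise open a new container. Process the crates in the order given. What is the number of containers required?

Put C1 (26 m³) in container 1; 14 m³ remain.
Put C2 (17 m³) in container 2; 23 m³ remain.
Put C3 (19 m³) in container 2; 4 m³ remain.
Put C4 (18 m³) in container 3; 22 m³ remain.
Put C5 (31 m³) in container 4; 9 m³ remain.
Put C6 (26 m³) in container 5; 14 m³ remain.
Put C7 (11 m³) in container 1; 3 m³ remain.
Put C8 (22 m³) in container 3; 0 m³ remain.
Put C9 (4 m³) in container 2; 0 m³ remain.
Put C10 (39 m³) in container 6; 1 m³ remain.
Put C11 (36 m³) in container 7; 4 m³ remain.
Put C12 (25 m³) in container 8; 15 m³ remain.

8 containers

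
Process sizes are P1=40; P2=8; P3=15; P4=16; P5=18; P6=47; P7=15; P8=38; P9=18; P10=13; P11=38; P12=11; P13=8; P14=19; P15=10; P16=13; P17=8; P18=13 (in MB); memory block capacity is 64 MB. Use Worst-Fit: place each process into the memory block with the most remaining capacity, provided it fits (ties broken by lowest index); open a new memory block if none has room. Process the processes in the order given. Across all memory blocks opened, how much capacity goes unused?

Put P1 (40 MB) in memory block 1; 24 MB remain.
Put P2 (8 MB) in memory block 1; 16 MB remain.
Put P3 (15 MB) in memory block 1; 1 MB remain.
Put P4 (16 MB) in memory block 2; 48 MB remain.
Put P5 (18 MB) in memory block 2; 30 MB remain.
Put P6 (47 MB) in memory block 3; 17 MB remain.
Put P7 (15 MB) in memory block 2; 15 MB remain.
Put P8 (38 MB) in memory block 4; 26 MB remain.
Put P9 (18 MB) in memory block 4; 8 MB remain.
Put P10 (13 MB) in memory block 3; 4 MB remain.
Put P11 (38 MB) in memory block 5; 26 MB remain.
Put P12 (11 MB) in memory block 5; 15 MB remain.
Put P13 (8 MB) in memory block 2; 7 MB remain.
Put P14 (19 MB) in memory block 6; 45 MB remain.
Put P15 (10 MB) in memory block 6; 35 MB remain.
Put P16 (13 MB) in memory block 6; 22 MB remain.
Put P17 (8 MB) in memory block 6; 14 MB remain.
Put P18 (13 MB) in memory block 5; 2 MB remain.
6 memory blocks × 64 MB = 384 MB; used 348 MB; unused 36 MB.

36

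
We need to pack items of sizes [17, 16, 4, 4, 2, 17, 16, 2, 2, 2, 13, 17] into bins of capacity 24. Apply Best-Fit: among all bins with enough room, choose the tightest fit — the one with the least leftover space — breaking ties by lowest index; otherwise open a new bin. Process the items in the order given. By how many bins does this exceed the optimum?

Best-Fit: [17,4,2] [16,4,2,2] [17,2] [16] [13] [17] → 6 bins.
6 items exceed 12 (half the capacity), and no two of those can share a bin, so at least 6 bins are needed.
So 6 is already optimal.

0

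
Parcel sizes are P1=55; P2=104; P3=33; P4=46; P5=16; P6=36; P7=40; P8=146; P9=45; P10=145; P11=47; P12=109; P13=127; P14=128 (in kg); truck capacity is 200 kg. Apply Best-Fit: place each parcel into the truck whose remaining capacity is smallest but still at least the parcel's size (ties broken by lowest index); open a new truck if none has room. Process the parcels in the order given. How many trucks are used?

truck 1: place P1 (55 kg), 145 kg left
truck 1: place P2 (104 kg), 41 kg left
truck 1: place P3 (33 kg), 8 kg left
truck 2: place P4 (46 kg), 154 kg left
truck 2: place P5 (16 kg), 138 kg left
truck 2: place P6 (36 kg), 102 kg left
truck 2: place P7 (40 kg), 62 kg left
truck 3: place P8 (146 kg), 54 kg left
truck 3: place P9 (45 kg), 9 kg left
truck 4: place P10 (145 kg), 55 kg left
truck 4: place P11 (47 kg), 8 kg left
truck 5: place P12 (109 kg), 91 kg left
truck 6: place P13 (127 kg), 73 kg left
truck 7: place P14 (128 kg), 72 kg left

7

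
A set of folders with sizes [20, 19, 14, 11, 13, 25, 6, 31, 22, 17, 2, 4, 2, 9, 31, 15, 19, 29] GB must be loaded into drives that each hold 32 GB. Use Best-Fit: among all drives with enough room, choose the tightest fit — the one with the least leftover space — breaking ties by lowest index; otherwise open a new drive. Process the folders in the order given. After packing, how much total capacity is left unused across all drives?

20 GB → drive 1 (remaining 12 GB)
19 GB → drive 2 (remaining 13 GB)
14 GB → drive 3 (remaining 18 GB)
11 GB → drive 1 (remaining 1 GB)
13 GB → drive 2 (remaining 0 GB)
25 GB → drive 4 (remaining 7 GB)
6 GB → drive 4 (remaining 1 GB)
31 GB → drive 5 (remaining 1 GB)
22 GB → drive 6 (remaining 10 GB)
17 GB → drive 3 (remaining 1 GB)
2 GB → drive 6 (remaining 8 GB)
4 GB → drive 6 (remaining 4 GB)
2 GB → drive 6 (remaining 2 GB)
9 GB → drive 7 (remaining 23 GB)
31 GB → drive 8 (remaining 1 GB)
15 GB → drive 7 (remaining 8 GB)
19 GB → drive 9 (remaining 13 GB)
29 GB → drive 10 (remaining 3 GB)
10 drives × 32 GB = 320 GB; used 289 GB; unused 31 GB.

31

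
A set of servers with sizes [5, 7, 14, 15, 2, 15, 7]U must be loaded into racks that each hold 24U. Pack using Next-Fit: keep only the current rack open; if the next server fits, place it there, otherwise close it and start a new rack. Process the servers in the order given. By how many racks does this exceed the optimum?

Next-Fit: [5,7] [14] [15,2] [15,7] → 4 racks.
Total size 65U; any packing needs at least ⌈65/24⌉ = 3 racks.
An optimal packing achieves that bound: [15,7,2] [15,7] [14,5] → 3 racks.
Excess: 4 − 3 = 1.

1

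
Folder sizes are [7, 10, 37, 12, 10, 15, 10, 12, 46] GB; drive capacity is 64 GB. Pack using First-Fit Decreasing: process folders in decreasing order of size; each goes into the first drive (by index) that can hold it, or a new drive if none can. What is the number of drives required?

Sorted descending: 46, 37, 15, 12, 12, 10, 10, 10, 7.
46 GB → drive 1 (remaining 18 GB)
37 GB → drive 2 (remaining 27 GB)
15 GB → drive 1 (remaining 3 GB)
12 GB → drive 2 (remaining 15 GB)
12 GB → drive 2 (remaining 3 GB)
10 GB → drive 3 (remaining 54 GB)
10 GB → drive 3 (remaining 44 GB)
10 GB → drive 3 (remaining 34 GB)
7 GB → drive 3 (remaining 27 GB)
Final drives: [46,15] [37,12,12] [10,10,10,7].

3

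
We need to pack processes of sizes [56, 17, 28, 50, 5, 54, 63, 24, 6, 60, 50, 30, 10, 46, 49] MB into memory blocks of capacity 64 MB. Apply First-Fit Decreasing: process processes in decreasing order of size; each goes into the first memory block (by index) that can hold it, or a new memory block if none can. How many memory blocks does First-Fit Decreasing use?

Sorted descending: 63, 60, 56, 54, 50, 50, 49, 46, 30, 28, 24, 17, 10, 6, 5.
memory block 1: place 63 MB, 1 MB left
memory block 2: place 60 MB, 4 MB left
memory block 3: place 56 MB, 8 MB left
memory block 4: place 54 MB, 10 MB left
memory block 5: place 50 MB, 14 MB left
memory block 6: place 50 MB, 14 MB left
memory block 7: place 49 MB, 15 MB left
memory block 8: place 46 MB, 18 MB left
memory block 9: place 30 MB, 34 MB left
memory block 9: place 28 MB, 6 MB left
memory block 10: place 24 MB, 40 MB left
memory block 8: place 17 MB, 1 MB left
memory block 4: place 10 MB, 0 MB left
memory block 3: place 6 MB, 2 MB left
memory block 5: place 5 MB, 9 MB left
Final memory blocks: [63] [60] [56,6] [54,10] [50,5] [50] [49] [46,17] [30,28] [24].

10 memory blocks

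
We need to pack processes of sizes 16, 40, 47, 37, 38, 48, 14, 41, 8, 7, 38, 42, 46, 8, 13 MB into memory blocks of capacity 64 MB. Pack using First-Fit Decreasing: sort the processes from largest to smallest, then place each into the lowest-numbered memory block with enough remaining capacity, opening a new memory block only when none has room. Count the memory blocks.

9

Sorted descending: 48, 47, 46, 42, 41, 40, 38, 38, 37, 16, 14, 13, 8, 8, 7.
48 MB → memory block 1 (remaining 16 MB)
47 MB → memory block 2 (remaining 17 MB)
46 MB → memory block 3 (remaining 18 MB)
42 MB → memory block 4 (remaining 22 MB)
41 MB → memory block 5 (remaining 23 MB)
40 MB → memory block 6 (remaining 24 MB)
38 MB → memory block 7 (remaining 26 MB)
38 MB → memory block 8 (remaining 26 MB)
37 MB → memory block 9 (remaining 27 MB)
16 MB → memory block 1 (remaining 0 MB)
14 MB → memory block 2 (remaining 3 MB)
13 MB → memory block 3 (remaining 5 MB)
8 MB → memory block 4 (remaining 14 MB)
8 MB → memory block 4 (remaining 6 MB)
7 MB → memory block 5 (remaining 16 MB)
Final memory blocks: [48,16] [47,14] [46,13] [42,8,8] [41,7] [40] [38] [38] [37].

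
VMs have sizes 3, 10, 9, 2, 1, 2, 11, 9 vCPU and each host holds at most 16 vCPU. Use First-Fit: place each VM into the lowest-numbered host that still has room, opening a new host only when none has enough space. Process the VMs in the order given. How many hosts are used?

Put 3 vCPU in host 1; 13 vCPU remain.
Put 10 vCPU in host 1; 3 vCPU remain.
Put 9 vCPU in host 2; 7 vCPU remain.
Put 2 vCPU in host 1; 1 vCPU remain.
Put 1 vCPU in host 1; 0 vCPU remain.
Put 2 vCPU in host 2; 5 vCPU remain.
Put 11 vCPU in host 3; 5 vCPU remain.
Put 9 vCPU in host 4; 7 vCPU remain.
Final hosts: [3,10,2,1] [9,2] [11] [9].

4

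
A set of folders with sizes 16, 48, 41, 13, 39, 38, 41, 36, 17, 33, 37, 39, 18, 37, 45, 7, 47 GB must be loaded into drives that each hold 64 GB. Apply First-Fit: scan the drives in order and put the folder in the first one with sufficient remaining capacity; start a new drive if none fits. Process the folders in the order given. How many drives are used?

12

Put 16 GB in drive 1; 48 GB remain.
Put 48 GB in drive 1; 0 GB remain.
Put 41 GB in drive 2; 23 GB remain.
Put 13 GB in drive 2; 10 GB remain.
Put 39 GB in drive 3; 25 GB remain.
Put 38 GB in drive 4; 26 GB remain.
Put 41 GB in drive 5; 23 GB remain.
Put 36 GB in drive 6; 28 GB remain.
Put 17 GB in drive 3; 8 GB remain.
Put 33 GB in drive 7; 31 GB remain.
Put 37 GB in drive 8; 27 GB remain.
Put 39 GB in drive 9; 25 GB remain.
Put 18 GB in drive 4; 8 GB remain.
Put 37 GB in drive 10; 27 GB remain.
Put 45 GB in drive 11; 19 GB remain.
Put 7 GB in drive 2; 3 GB remain.
Put 47 GB in drive 12; 17 GB remain.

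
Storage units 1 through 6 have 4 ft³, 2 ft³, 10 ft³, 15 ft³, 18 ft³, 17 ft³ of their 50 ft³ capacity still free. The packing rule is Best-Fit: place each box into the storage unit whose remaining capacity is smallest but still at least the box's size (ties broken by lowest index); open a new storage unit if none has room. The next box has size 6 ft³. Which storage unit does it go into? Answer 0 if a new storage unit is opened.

Storage units with room: storage unit 3 (10 ft³), storage unit 4 (15 ft³), storage unit 5 (18 ft³), storage unit 6 (17 ft³).
Tightest fit is storage unit 3 with 10 ft³ free.

3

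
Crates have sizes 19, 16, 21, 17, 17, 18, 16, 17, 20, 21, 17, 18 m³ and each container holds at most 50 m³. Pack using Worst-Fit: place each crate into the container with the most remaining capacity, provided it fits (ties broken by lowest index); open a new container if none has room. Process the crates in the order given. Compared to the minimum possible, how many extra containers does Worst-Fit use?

Worst-Fit: [19,16] [21,17] [17,18] [16,17,17] [20,21] [18] → 6 containers.
Total size 217 m³; any packing needs at least ⌈217/50⌉ = 5 containers.
An optimal packing achieves that bound: [21,21] [20,19] [18,18] [17,17,16] [17,17,16] → 5 containers.
Excess: 6 − 5 = 1.

1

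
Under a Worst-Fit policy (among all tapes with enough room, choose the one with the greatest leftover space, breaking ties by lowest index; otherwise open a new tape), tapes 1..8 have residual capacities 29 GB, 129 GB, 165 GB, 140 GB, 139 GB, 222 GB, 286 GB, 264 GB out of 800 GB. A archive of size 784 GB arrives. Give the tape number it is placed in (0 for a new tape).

No tape has ≥ 784 GB free, so a new tape is opened.

0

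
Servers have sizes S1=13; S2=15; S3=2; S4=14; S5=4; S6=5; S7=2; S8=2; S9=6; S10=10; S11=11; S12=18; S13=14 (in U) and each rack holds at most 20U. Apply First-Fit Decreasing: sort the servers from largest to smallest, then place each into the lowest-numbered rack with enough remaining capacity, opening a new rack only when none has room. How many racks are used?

7

Sorted descending: 18, 15, 14, 14, 13, 11, 10, 6, 5, 4, 2, 2, 2.
rack 1: place 18U, 2U left
rack 2: place 15U, 5U left
rack 3: place 14U, 6U left
rack 4: place 14U, 6U left
rack 5: place 13U, 7U left
rack 6: place 11U, 9U left
rack 7: place 10U, 10U left
rack 3: place 6U, 0U left
rack 2: place 5U, 0U left
rack 4: place 4U, 2U left
rack 1: place 2U, 0U left
rack 4: place 2U, 0U left
rack 5: place 2U, 5U left
Final racks: [18,2] [15,5] [14,6] [14,4,2] [13,2] [11] [10].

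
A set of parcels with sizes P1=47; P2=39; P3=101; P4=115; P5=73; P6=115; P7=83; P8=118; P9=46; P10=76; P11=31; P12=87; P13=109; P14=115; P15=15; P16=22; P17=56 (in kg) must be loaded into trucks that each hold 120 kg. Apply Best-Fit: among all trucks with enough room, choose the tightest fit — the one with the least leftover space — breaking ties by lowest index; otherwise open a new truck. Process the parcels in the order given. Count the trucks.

P1 (47 kg) → truck 1 (remaining 73 kg)
P2 (39 kg) → truck 1 (remaining 34 kg)
P3 (101 kg) → truck 2 (remaining 19 kg)
P4 (115 kg) → truck 3 (remaining 5 kg)
P5 (73 kg) → truck 4 (remaining 47 kg)
P6 (115 kg) → truck 5 (remaining 5 kg)
P7 (83 kg) → truck 6 (remaining 37 kg)
P8 (118 kg) → truck 7 (remaining 2 kg)
P9 (46 kg) → truck 4 (remaining 1 kg)
P10 (76 kg) → truck 8 (remaining 44 kg)
P11 (31 kg) → truck 1 (remaining 3 kg)
P12 (87 kg) → truck 9 (remaining 33 kg)
P13 (109 kg) → truck 10 (remaining 11 kg)
P14 (115 kg) → truck 11 (remaining 5 kg)
P15 (15 kg) → truck 2 (remaining 4 kg)
P16 (22 kg) → truck 9 (remaining 11 kg)
P17 (56 kg) → truck 12 (remaining 64 kg)

12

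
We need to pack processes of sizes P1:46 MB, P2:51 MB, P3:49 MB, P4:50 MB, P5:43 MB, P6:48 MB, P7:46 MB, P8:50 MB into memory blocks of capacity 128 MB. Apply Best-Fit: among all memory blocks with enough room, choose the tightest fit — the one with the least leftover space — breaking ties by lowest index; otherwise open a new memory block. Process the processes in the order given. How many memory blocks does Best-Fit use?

4 memory blocks

P1 (46 MB) → memory block 1 (remaining 82 MB)
P2 (51 MB) → memory block 1 (remaining 31 MB)
P3 (49 MB) → memory block 2 (remaining 79 MB)
P4 (50 MB) → memory block 2 (remaining 29 MB)
P5 (43 MB) → memory block 3 (remaining 85 MB)
P6 (48 MB) → memory block 3 (remaining 37 MB)
P7 (46 MB) → memory block 4 (remaining 82 MB)
P8 (50 MB) → memory block 4 (remaining 32 MB)
Final memory blocks: [46,51] [49,50] [43,48] [46,50].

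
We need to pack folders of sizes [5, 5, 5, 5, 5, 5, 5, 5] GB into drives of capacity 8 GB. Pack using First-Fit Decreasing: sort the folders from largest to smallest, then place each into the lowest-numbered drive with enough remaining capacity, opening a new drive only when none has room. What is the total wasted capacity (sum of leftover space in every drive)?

Sorted descending: 5, 5, 5, 5, 5, 5, 5, 5.
5 GB → drive 1 (remaining 3 GB)
5 GB → drive 2 (remaining 3 GB)
5 GB → drive 3 (remaining 3 GB)
5 GB → drive 4 (remaining 3 GB)
5 GB → drive 5 (remaining 3 GB)
5 GB → drive 6 (remaining 3 GB)
5 GB → drive 7 (remaining 3 GB)
5 GB → drive 8 (remaining 3 GB)
8 drives × 8 GB = 64 GB; used 40 GB; unused 24 GB.

24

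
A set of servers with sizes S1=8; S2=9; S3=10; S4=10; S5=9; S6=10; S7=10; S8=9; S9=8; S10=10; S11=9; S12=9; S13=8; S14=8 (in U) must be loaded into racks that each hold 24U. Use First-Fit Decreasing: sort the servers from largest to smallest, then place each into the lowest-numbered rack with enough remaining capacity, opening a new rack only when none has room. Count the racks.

Sorted descending: 10, 10, 10, 10, 10, 9, 9, 9, 9, 9, 8, 8, 8, 8.
10U → rack 1 (remaining 14U)
10U → rack 1 (remaining 4U)
10U → rack 2 (remaining 14U)
10U → rack 2 (remaining 4U)
10U → rack 3 (remaining 14U)
9U → rack 3 (remaining 5U)
9U → rack 4 (remaining 15U)
9U → rack 4 (remaining 6U)
9U → rack 5 (remaining 15U)
9U → rack 5 (remaining 6U)
8U → rack 6 (remaining 16U)
8U → rack 6 (remaining 8U)
8U → rack 6 (remaining 0U)
8U → rack 7 (remaining 16U)
Final racks: [10,10] [10,10] [10,9] [9,9] [9,9] [8,8,8] [8].

7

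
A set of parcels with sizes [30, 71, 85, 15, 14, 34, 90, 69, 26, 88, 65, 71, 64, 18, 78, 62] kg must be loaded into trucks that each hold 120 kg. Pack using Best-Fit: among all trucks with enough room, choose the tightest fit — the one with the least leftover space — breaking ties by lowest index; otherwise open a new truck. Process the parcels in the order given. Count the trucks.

10 trucks

30 kg → truck 1 (remaining 90 kg)
71 kg → truck 1 (remaining 19 kg)
85 kg → truck 2 (remaining 35 kg)
15 kg → truck 1 (remaining 4 kg)
14 kg → truck 2 (remaining 21 kg)
34 kg → truck 3 (remaining 86 kg)
90 kg → truck 4 (remaining 30 kg)
69 kg → truck 3 (remaining 17 kg)
26 kg → truck 4 (remaining 4 kg)
88 kg → truck 5 (remaining 32 kg)
65 kg → truck 6 (remaining 55 kg)
71 kg → truck 7 (remaining 49 kg)
64 kg → truck 8 (remaining 56 kg)
18 kg → truck 2 (remaining 3 kg)
78 kg → truck 9 (remaining 42 kg)
62 kg → truck 10 (remaining 58 kg)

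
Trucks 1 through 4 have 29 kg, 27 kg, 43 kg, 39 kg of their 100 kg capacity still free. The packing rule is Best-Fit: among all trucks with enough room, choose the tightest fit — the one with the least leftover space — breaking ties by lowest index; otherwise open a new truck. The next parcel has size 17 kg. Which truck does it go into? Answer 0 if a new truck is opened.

Trucks with room: truck 1 (29 kg), truck 2 (27 kg), truck 3 (43 kg), truck 4 (39 kg).
Tightest fit is truck 2 with 27 kg free.

2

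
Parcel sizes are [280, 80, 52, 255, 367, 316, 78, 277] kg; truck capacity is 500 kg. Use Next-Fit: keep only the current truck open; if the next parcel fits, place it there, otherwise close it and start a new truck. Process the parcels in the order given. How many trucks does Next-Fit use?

Put 280 kg in truck 1; 220 kg remain.
Put 80 kg in truck 1; 140 kg remain.
Put 52 kg in truck 1; 88 kg remain.
Put 255 kg in truck 2; 245 kg remain.
Put 367 kg in truck 3; 133 kg remain.
Put 316 kg in truck 4; 184 kg remain.
Put 78 kg in truck 4; 106 kg remain.
Put 277 kg in truck 5; 223 kg remain.
Final trucks: [280,80,52] [255] [367] [316,78] [277].

5 trucks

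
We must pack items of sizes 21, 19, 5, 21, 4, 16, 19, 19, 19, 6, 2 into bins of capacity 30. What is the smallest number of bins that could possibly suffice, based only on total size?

Total size = 21 + 19 + 5 + 21 + 4 + 16 + 19 + 19 + 19 + 6 + 2 = 151.
⌈151 / 30⌉ = 6.

6 bins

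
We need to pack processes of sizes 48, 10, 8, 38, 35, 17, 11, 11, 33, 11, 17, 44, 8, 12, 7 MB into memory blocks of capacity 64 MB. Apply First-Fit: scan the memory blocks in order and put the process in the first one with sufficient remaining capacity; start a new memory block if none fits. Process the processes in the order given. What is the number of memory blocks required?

memory block 1: place 48 MB, 16 MB left
memory block 1: place 10 MB, 6 MB left
memory block 2: place 8 MB, 56 MB left
memory block 2: place 38 MB, 18 MB left
memory block 3: place 35 MB, 29 MB left
memory block 2: place 17 MB, 1 MB left
memory block 3: place 11 MB, 18 MB left
memory block 3: place 11 MB, 7 MB left
memory block 4: place 33 MB, 31 MB left
memory block 4: place 11 MB, 20 MB left
memory block 4: place 17 MB, 3 MB left
memory block 5: place 44 MB, 20 MB left
memory block 5: place 8 MB, 12 MB left
memory block 5: place 12 MB, 0 MB left
memory block 3: place 7 MB, 0 MB left
Final memory blocks: [48,10] [8,38,17] [35,11,11,7] [33,11,17] [44,8,12].

5 memory blocks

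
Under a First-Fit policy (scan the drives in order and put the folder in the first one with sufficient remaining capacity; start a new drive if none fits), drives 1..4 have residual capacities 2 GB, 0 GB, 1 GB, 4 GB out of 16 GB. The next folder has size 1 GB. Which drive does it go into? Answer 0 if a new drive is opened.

1

Drives with room: drive 1 (2 GB), drive 3 (1 GB), drive 4 (4 GB).
The first with room is drive 1.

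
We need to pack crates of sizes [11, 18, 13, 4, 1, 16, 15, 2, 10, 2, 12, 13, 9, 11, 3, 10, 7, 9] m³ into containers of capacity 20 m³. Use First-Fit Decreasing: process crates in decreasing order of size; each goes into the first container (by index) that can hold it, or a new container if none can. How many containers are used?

Sorted descending: 18, 16, 15, 13, 13, 12, 11, 11, 10, 10, 9, 9, 7, 4, 3, 2, 2, 1.
18 m³ → container 1 (remaining 2 m³)
16 m³ → container 2 (remaining 4 m³)
15 m³ → container 3 (remaining 5 m³)
13 m³ → container 4 (remaining 7 m³)
13 m³ → container 5 (remaining 7 m³)
12 m³ → container 6 (remaining 8 m³)
11 m³ → container 7 (remaining 9 m³)
11 m³ → container 8 (remaining 9 m³)
10 m³ → container 9 (remaining 10 m³)
10 m³ → container 9 (remaining 0 m³)
9 m³ → container 7 (remaining 0 m³)
9 m³ → container 8 (remaining 0 m³)
7 m³ → container 4 (remaining 0 m³)
4 m³ → container 2 (remaining 0 m³)
3 m³ → container 3 (remaining 2 m³)
2 m³ → container 1 (remaining 0 m³)
2 m³ → container 3 (remaining 0 m³)
1 m³ → container 5 (remaining 6 m³)

9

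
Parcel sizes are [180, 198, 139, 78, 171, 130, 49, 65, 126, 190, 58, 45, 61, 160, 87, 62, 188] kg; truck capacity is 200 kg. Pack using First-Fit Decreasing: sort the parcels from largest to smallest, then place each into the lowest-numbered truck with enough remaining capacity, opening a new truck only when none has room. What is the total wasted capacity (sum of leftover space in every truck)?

213

Sorted descending: 198, 190, 188, 180, 171, 160, 139, 130, 126, 87, 78, 65, 62, 61, 58, 49, 45.
Put 198 kg in truck 1; 2 kg remain.
Put 190 kg in truck 2; 10 kg remain.
Put 188 kg in truck 3; 12 kg remain.
Put 180 kg in truck 4; 20 kg remain.
Put 171 kg in truck 5; 29 kg remain.
Put 160 kg in truck 6; 40 kg remain.
Put 139 kg in truck 7; 61 kg remain.
Put 130 kg in truck 8; 70 kg remain.
Put 126 kg in truck 9; 74 kg remain.
Put 87 kg in truck 10; 113 kg remain.
Put 78 kg in truck 10; 35 kg remain.
Put 65 kg in truck 8; 5 kg remain.
Put 62 kg in truck 9; 12 kg remain.
Put 61 kg in truck 7; 0 kg remain.
Put 58 kg in truck 11; 142 kg remain.
Put 49 kg in truck 11; 93 kg remain.
Put 45 kg in truck 11; 48 kg remain.
11 trucks × 200 kg = 2200 kg; used 1987 kg; unused 213 kg.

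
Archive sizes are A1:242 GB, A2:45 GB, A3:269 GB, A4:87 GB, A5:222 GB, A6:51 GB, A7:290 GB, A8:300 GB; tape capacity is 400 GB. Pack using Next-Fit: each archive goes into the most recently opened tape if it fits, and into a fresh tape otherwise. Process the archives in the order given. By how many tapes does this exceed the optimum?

0

Next-Fit: [242,45] [269,87] [222,51] [290] [300] → 5 tapes.
5 archives exceed 200 GB (half the capacity), and no two of those can share a tape, so at least 5 tapes are needed.
So 5 is already optimal.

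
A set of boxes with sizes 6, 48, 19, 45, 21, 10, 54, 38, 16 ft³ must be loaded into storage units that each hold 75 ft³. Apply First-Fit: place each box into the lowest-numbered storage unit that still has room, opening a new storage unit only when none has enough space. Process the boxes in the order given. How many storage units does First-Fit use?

4

storage unit 1: place 6 ft³, 69 ft³ left
storage unit 1: place 48 ft³, 21 ft³ left
storage unit 1: place 19 ft³, 2 ft³ left
storage unit 2: place 45 ft³, 30 ft³ left
storage unit 2: place 21 ft³, 9 ft³ left
storage unit 3: place 10 ft³, 65 ft³ left
storage unit 3: place 54 ft³, 11 ft³ left
storage unit 4: place 38 ft³, 37 ft³ left
storage unit 4: place 16 ft³, 21 ft³ left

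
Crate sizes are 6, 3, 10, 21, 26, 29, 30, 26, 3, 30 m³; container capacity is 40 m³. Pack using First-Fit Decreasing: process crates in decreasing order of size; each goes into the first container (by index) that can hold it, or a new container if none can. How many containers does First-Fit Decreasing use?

6

Sorted descending: 30, 30, 29, 26, 26, 21, 10, 6, 3, 3.
30 m³ → container 1 (remaining 10 m³)
30 m³ → container 2 (remaining 10 m³)
29 m³ → container 3 (remaining 11 m³)
26 m³ → container 4 (remaining 14 m³)
26 m³ → container 5 (remaining 14 m³)
21 m³ → container 6 (remaining 19 m³)
10 m³ → container 1 (remaining 0 m³)
6 m³ → container 2 (remaining 4 m³)
3 m³ → container 2 (remaining 1 m³)
3 m³ → container 3 (remaining 8 m³)
Final containers: [30,10] [30,6,3] [29,3] [26] [26] [21].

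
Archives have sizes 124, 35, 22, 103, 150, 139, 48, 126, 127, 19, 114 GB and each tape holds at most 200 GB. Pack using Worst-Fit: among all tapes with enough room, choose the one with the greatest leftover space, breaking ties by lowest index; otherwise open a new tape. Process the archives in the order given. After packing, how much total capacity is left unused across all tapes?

124 GB → tape 1 (remaining 76 GB)
35 GB → tape 1 (remaining 41 GB)
22 GB → tape 1 (remaining 19 GB)
103 GB → tape 2 (remaining 97 GB)
150 GB → tape 3 (remaining 50 GB)
139 GB → tape 4 (remaining 61 GB)
48 GB → tape 2 (remaining 49 GB)
126 GB → tape 5 (remaining 74 GB)
127 GB → tape 6 (remaining 73 GB)
19 GB → tape 5 (remaining 55 GB)
114 GB → tape 7 (remaining 86 GB)
7 tapes × 200 GB = 1400 GB; used 1007 GB; unused 393 GB.

393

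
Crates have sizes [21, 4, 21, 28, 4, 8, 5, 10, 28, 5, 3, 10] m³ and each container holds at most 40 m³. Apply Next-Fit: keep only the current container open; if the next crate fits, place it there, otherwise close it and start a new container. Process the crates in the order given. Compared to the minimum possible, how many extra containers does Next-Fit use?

Next-Fit: [21,4] [21] [28,4,8] [5,10] [28,5,3] [10] → 6 containers.
Total size 147 m³; any packing needs at least ⌈147/40⌉ = 4 containers.
An optimal packing achieves that bound: [28,10] [28,10] [21,8,5,5] [21,4,4,3] → 4 containers.
Excess: 6 − 4 = 2.

2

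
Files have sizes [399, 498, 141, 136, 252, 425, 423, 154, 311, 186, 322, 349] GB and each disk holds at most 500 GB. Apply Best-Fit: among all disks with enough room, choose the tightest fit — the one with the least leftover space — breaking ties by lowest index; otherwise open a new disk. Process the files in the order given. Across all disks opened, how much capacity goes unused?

904

399 GB → disk 1 (remaining 101 GB)
498 GB → disk 2 (remaining 2 GB)
141 GB → disk 3 (remaining 359 GB)
136 GB → disk 3 (remaining 223 GB)
252 GB → disk 4 (remaining 248 GB)
425 GB → disk 5 (remaining 75 GB)
423 GB → disk 6 (remaining 77 GB)
154 GB → disk 3 (remaining 69 GB)
311 GB → disk 7 (remaining 189 GB)
186 GB → disk 7 (remaining 3 GB)
322 GB → disk 8 (remaining 178 GB)
349 GB → disk 9 (remaining 151 GB)
9 disks × 500 GB = 4500 GB; used 3596 GB; unused 904 GB.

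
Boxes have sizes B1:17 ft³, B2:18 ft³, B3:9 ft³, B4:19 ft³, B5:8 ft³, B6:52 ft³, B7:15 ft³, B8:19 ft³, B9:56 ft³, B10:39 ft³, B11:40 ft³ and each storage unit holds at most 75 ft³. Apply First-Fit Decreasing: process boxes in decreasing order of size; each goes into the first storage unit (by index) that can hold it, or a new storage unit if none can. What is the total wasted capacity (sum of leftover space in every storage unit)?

Sorted descending: 56, 52, 40, 39, 19, 19, 18, 17, 15, 9, 8.
storage unit 1: place 56 ft³, 19 ft³ left
storage unit 2: place 52 ft³, 23 ft³ left
storage unit 3: place 40 ft³, 35 ft³ left
storage unit 4: place 39 ft³, 36 ft³ left
storage unit 1: place 19 ft³, 0 ft³ left
storage unit 2: place 19 ft³, 4 ft³ left
storage unit 3: place 18 ft³, 17 ft³ left
storage unit 3: place 17 ft³, 0 ft³ left
storage unit 4: place 15 ft³, 21 ft³ left
storage unit 4: place 9 ft³, 12 ft³ left
storage unit 4: place 8 ft³, 4 ft³ left
4 storage units × 75 ft³ = 300 ft³; used 292 ft³; unused 8 ft³.

8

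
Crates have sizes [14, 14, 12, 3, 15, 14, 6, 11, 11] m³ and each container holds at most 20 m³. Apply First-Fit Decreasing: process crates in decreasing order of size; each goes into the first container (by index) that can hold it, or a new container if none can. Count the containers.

7

Sorted descending: 15, 14, 14, 14, 12, 11, 11, 6, 3.
Put 15 m³ in container 1; 5 m³ remain.
Put 14 m³ in container 2; 6 m³ remain.
Put 14 m³ in container 3; 6 m³ remain.
Put 14 m³ in container 4; 6 m³ remain.
Put 12 m³ in container 5; 8 m³ remain.
Put 11 m³ in container 6; 9 m³ remain.
Put 11 m³ in container 7; 9 m³ remain.
Put 6 m³ in container 2; 0 m³ remain.
Put 3 m³ in container 1; 2 m³ remain.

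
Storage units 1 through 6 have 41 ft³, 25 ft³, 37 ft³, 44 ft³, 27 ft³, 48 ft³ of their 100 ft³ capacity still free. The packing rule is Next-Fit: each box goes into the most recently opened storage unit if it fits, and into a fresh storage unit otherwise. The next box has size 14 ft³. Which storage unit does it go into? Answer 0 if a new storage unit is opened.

Next-Fit only looks at storage unit 6, which has 48 ft³ free.
14 ft³ fits there.

6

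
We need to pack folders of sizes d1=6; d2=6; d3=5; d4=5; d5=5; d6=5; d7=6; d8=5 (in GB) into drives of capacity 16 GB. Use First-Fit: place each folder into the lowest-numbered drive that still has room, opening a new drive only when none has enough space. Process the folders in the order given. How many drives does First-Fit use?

drive 1: place d1 (6 GB), 10 GB left
drive 1: place d2 (6 GB), 4 GB left
drive 2: place d3 (5 GB), 11 GB left
drive 2: place d4 (5 GB), 6 GB left
drive 2: place d5 (5 GB), 1 GB left
drive 3: place d6 (5 GB), 11 GB left
drive 3: place d7 (6 GB), 5 GB left
drive 3: place d8 (5 GB), 0 GB left
Final drives: [6,6] [5,5,5] [5,6,5].

3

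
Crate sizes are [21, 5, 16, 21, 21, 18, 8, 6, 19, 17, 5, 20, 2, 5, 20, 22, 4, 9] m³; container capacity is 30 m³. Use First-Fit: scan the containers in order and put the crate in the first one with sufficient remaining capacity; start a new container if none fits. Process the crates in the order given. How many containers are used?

container 1: place 21 m³, 9 m³ left
container 1: place 5 m³, 4 m³ left
container 2: place 16 m³, 14 m³ left
container 3: place 21 m³, 9 m³ left
container 4: place 21 m³, 9 m³ left
container 5: place 18 m³, 12 m³ left
container 2: place 8 m³, 6 m³ left
container 2: place 6 m³, 0 m³ left
container 6: place 19 m³, 11 m³ left
container 7: place 17 m³, 13 m³ left
container 3: place 5 m³, 4 m³ left
container 8: place 20 m³, 10 m³ left
container 1: place 2 m³, 2 m³ left
container 4: place 5 m³, 4 m³ left
container 9: place 20 m³, 10 m³ left
container 10: place 22 m³, 8 m³ left
container 3: place 4 m³, 0 m³ left
container 5: place 9 m³, 3 m³ left

10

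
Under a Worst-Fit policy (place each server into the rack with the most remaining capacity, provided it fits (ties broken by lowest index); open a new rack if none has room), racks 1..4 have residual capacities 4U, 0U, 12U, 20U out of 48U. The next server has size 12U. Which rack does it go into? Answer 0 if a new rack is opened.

Racks with room: rack 3 (12U), rack 4 (20U).
Most room is rack 4 with 20U free.

4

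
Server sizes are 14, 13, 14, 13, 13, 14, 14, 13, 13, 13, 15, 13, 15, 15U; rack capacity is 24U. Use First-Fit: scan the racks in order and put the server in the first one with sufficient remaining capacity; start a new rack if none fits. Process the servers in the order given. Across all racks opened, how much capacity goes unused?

14U → rack 1 (remaining 10U)
13U → rack 2 (remaining 11U)
14U → rack 3 (remaining 10U)
13U → rack 4 (remaining 11U)
13U → rack 5 (remaining 11U)
14U → rack 6 (remaining 10U)
14U → rack 7 (remaining 10U)
13U → rack 8 (remaining 11U)
13U → rack 9 (remaining 11U)
13U → rack 10 (remaining 11U)
15U → rack 11 (remaining 9U)
13U → rack 12 (remaining 11U)
15U → rack 13 (remaining 9U)
15U → rack 14 (remaining 9U)
14 racks × 24U = 336U; used 192U; unused 144U.

144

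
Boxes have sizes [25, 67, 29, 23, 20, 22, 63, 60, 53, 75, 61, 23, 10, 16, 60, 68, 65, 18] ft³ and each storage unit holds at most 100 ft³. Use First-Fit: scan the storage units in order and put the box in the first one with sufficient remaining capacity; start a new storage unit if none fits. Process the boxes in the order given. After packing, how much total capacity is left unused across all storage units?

242

25 ft³ → storage unit 1 (remaining 75 ft³)
67 ft³ → storage unit 1 (remaining 8 ft³)
29 ft³ → storage unit 2 (remaining 71 ft³)
23 ft³ → storage unit 2 (remaining 48 ft³)
20 ft³ → storage unit 2 (remaining 28 ft³)
22 ft³ → storage unit 2 (remaining 6 ft³)
63 ft³ → storage unit 3 (remaining 37 ft³)
60 ft³ → storage unit 4 (remaining 40 ft³)
53 ft³ → storage unit 5 (remaining 47 ft³)
75 ft³ → storage unit 6 (remaining 25 ft³)
61 ft³ → storage unit 7 (remaining 39 ft³)
23 ft³ → storage unit 3 (remaining 14 ft³)
10 ft³ → storage unit 3 (remaining 4 ft³)
16 ft³ → storage unit 4 (remaining 24 ft³)
60 ft³ → storage unit 8 (remaining 40 ft³)
68 ft³ → storage unit 9 (remaining 32 ft³)
65 ft³ → storage unit 10 (remaining 35 ft³)
18 ft³ → storage unit 4 (remaining 6 ft³)
10 storage units × 100 ft³ = 1000 ft³; used 758 ft³; unused 242 ft³.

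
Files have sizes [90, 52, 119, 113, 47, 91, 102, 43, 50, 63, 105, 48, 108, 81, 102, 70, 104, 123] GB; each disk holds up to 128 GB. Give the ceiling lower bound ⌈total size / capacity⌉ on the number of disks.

Total size = 90 + 52 + 119 + 113 + 47 + 91 + 102 + 43 + 50 + 63 + 105 + 48 + 108 + 81 + 102 + 70 + 104 + 123 = 1511 GB.
⌈1511 / 128⌉ = 12.

12 disks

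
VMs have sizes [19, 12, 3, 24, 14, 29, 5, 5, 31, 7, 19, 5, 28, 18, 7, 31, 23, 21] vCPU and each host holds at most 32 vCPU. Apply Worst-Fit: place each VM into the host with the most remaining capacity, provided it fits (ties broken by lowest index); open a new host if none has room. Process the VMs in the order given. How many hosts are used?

11

19 vCPU → host 1 (remaining 13 vCPU)
12 vCPU → host 1 (remaining 1 vCPU)
3 vCPU → host 2 (remaining 29 vCPU)
24 vCPU → host 2 (remaining 5 vCPU)
14 vCPU → host 3 (remaining 18 vCPU)
29 vCPU → host 4 (remaining 3 vCPU)
5 vCPU → host 3 (remaining 13 vCPU)
5 vCPU → host 3 (remaining 8 vCPU)
31 vCPU → host 5 (remaining 1 vCPU)
7 vCPU → host 3 (remaining 1 vCPU)
19 vCPU → host 6 (remaining 13 vCPU)
5 vCPU → host 6 (remaining 8 vCPU)
28 vCPU → host 7 (remaining 4 vCPU)
18 vCPU → host 8 (remaining 14 vCPU)
7 vCPU → host 8 (remaining 7 vCPU)
31 vCPU → host 9 (remaining 1 vCPU)
23 vCPU → host 10 (remaining 9 vCPU)
21 vCPU → host 11 (remaining 11 vCPU)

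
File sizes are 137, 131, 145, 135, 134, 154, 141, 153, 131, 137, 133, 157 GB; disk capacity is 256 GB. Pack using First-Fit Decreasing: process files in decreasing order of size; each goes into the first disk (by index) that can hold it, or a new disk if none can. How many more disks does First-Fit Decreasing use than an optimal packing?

0

First-Fit Decreasing: [157] [154] [153] [145] [141] [137] [137] [135] [134] [133] [131] [131] → 12 disks.
12 files exceed 128 GB (half the capacity), and no two of those can share a disk, so at least 12 disks are needed.
So 12 is already optimal.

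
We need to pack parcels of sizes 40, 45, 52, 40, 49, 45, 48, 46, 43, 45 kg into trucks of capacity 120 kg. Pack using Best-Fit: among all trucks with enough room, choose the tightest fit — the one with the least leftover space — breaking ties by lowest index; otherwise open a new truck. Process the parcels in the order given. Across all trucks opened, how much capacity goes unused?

147

Put 40 kg in truck 1; 80 kg remain.
Put 45 kg in truck 1; 35 kg remain.
Put 52 kg in truck 2; 68 kg remain.
Put 40 kg in truck 2; 28 kg remain.
Put 49 kg in truck 3; 71 kg remain.
Put 45 kg in truck 3; 26 kg remain.
Put 48 kg in truck 4; 72 kg remain.
Put 46 kg in truck 4; 26 kg remain.
Put 43 kg in truck 5; 77 kg remain.
Put 45 kg in truck 5; 32 kg remain.
5 trucks × 120 kg = 600 kg; used 453 kg; unused 147 kg.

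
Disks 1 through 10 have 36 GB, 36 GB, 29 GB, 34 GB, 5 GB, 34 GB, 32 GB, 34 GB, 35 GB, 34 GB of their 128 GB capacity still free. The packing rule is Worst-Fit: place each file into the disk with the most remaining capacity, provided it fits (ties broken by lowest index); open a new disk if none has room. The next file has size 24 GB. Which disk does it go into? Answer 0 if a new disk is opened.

Disks with room: disk 1 (36 GB), disk 2 (36 GB), disk 3 (29 GB), disk 4 (34 GB), disk 6 (34 GB), disk 7 (32 GB), disk 8 (34 GB), disk 9 (35 GB), disk 10 (34 GB).
Most room is disk 1 with 36 GB free.

1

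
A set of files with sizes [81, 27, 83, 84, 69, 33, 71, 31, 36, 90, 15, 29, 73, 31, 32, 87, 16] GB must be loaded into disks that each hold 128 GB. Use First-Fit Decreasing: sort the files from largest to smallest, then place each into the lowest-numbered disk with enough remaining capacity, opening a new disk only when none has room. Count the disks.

Sorted descending: 90, 87, 84, 83, 81, 73, 71, 69, 36, 33, 32, 31, 31, 29, 27, 16, 15.
disk 1: place 90 GB, 38 GB left
disk 2: place 87 GB, 41 GB left
disk 3: place 84 GB, 44 GB left
disk 4: place 83 GB, 45 GB left
disk 5: place 81 GB, 47 GB left
disk 6: place 73 GB, 55 GB left
disk 7: place 71 GB, 57 GB left
disk 8: place 69 GB, 59 GB left
disk 1: place 36 GB, 2 GB left
disk 2: place 33 GB, 8 GB left
disk 3: place 32 GB, 12 GB left
disk 4: place 31 GB, 14 GB left
disk 5: place 31 GB, 16 GB left
disk 6: place 29 GB, 26 GB left
disk 7: place 27 GB, 30 GB left
disk 5: place 16 GB, 0 GB left
disk 6: place 15 GB, 11 GB left

8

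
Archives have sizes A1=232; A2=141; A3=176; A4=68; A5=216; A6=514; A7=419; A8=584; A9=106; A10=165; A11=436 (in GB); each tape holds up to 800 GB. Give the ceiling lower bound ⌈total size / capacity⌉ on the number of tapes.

4 tapes

Total size = 232 + 141 + 176 + 68 + 216 + 514 + 419 + 584 + 106 + 165 + 436 = 3057 GB.
⌈3057 / 800⌉ = 4.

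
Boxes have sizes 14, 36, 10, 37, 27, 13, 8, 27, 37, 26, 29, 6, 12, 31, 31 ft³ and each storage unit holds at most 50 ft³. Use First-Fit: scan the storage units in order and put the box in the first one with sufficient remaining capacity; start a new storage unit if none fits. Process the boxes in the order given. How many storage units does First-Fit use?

9

14 ft³ → storage unit 1 (remaining 36 ft³)
36 ft³ → storage unit 1 (remaining 0 ft³)
10 ft³ → storage unit 2 (remaining 40 ft³)
37 ft³ → storage unit 2 (remaining 3 ft³)
27 ft³ → storage unit 3 (remaining 23 ft³)
13 ft³ → storage unit 3 (remaining 10 ft³)
8 ft³ → storage unit 3 (remaining 2 ft³)
27 ft³ → storage unit 4 (remaining 23 ft³)
37 ft³ → storage unit 5 (remaining 13 ft³)
26 ft³ → storage unit 6 (remaining 24 ft³)
29 ft³ → storage unit 7 (remaining 21 ft³)
6 ft³ → storage unit 4 (remaining 17 ft³)
12 ft³ → storage unit 4 (remaining 5 ft³)
31 ft³ → storage unit 8 (remaining 19 ft³)
31 ft³ → storage unit 9 (remaining 19 ft³)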